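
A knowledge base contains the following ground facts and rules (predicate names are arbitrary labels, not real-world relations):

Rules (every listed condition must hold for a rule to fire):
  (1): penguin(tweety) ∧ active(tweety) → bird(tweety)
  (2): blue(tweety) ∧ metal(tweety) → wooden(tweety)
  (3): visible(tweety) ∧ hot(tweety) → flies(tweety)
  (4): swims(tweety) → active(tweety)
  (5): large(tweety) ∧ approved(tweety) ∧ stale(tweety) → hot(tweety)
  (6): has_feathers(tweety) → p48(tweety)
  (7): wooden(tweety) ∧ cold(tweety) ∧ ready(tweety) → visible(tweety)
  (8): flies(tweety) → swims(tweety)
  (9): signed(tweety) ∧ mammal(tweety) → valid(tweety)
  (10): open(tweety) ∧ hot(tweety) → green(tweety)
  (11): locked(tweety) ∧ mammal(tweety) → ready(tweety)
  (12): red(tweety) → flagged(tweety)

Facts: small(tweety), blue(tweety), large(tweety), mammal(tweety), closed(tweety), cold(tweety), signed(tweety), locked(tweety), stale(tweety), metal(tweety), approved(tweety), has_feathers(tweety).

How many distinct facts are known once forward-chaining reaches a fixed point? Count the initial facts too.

21

[1] (2) [blue(tweety) ∧ metal(tweety) → wooden(tweety)]; (5) [large(tweety) ∧ approved(tweety) ∧ stale(tweety) → hot(tweety)]; (6) [has_feathers(tweety) → p48(tweety)]; (9) [signed(tweety) ∧ mammal(tweety) → valid(tweety)]; (11) [locked(tweety) ∧ mammal(tweety) → ready(tweety)]. ⇒ new: wooden(tweety), hot(tweety), p48(tweety), valid(tweety), ready(tweety).
[2] (7) [wooden(tweety) ∧ cold(tweety) ∧ ready(tweety) → visible(tweety)]. ⇒ new: visible(tweety).
[3] (3) [visible(tweety) ∧ hot(tweety) → flies(tweety)]. ⇒ new: flies(tweety).
[4] (8) [flies(tweety) → swims(tweety)]. ⇒ new: swims(tweety).
[5] (4) [swims(tweety) → active(tweety)]. ⇒ new: active(tweety).
Closure: {active(tweety), approved(tweety), blue(tweety), closed(tweety), cold(tweety), flies(tweety), has_feathers(tweety), hot(tweety), large(tweety), locked(tweety), mammal(tweety), metal(tweety), p48(tweety), ready(tweety), signed(tweety), small(tweety), stale(tweety), swims(tweety), valid(tweety), visible(tweety), wooden(tweety)} — 21 facts.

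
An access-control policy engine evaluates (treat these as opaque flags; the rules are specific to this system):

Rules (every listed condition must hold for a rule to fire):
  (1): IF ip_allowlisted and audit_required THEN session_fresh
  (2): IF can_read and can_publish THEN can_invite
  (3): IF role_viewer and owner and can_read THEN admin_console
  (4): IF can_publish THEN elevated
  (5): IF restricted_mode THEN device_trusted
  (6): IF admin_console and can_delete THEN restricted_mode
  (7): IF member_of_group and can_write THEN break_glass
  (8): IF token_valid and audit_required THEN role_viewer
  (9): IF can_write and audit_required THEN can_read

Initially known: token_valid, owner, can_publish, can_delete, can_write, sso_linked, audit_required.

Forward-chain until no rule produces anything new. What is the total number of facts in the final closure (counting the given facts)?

Round 1: (4) [IF can_publish THEN elevated]; (8) [IF token_valid and audit_required THEN role_viewer]; (9) [IF can_write and audit_required THEN can_read]. New: elevated, role_viewer, can_read.
Round 2: (2) [IF can_read and can_publish THEN can_invite]; (3) [IF role_viewer and owner and can_read THEN admin_console]. New: can_invite, admin_console.
Round 3: (6) [IF admin_console and can_delete THEN restricted_mode]. New: restricted_mode.
Round 4: (5) [IF restricted_mode THEN device_trusted]. New: device_trusted.
Closure: {admin_console, audit_required, can_delete, can_invite, can_publish, can_read, can_write, device_trusted, elevated, owner, restricted_mode, role_viewer, sso_linked, token_valid} — 14 facts.

14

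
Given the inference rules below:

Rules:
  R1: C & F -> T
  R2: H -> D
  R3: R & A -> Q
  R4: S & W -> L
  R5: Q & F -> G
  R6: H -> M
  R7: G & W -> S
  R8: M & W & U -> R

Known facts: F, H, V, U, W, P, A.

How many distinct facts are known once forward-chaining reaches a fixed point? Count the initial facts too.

14

Round 1: R2 [H -> D]; R6 [H -> M]. New: D, M.
Round 2: R8 [M & W & U -> R]. New: R.
Round 3: R3 [R & A -> Q]. New: Q.
Round 4: R5 [Q & F -> G]. New: G.
Round 5: R7 [G & W -> S]. New: S.
Round 6: R4 [S & W -> L]. New: L.
Closure: {A, D, F, G, H, L, M, P, Q, R, S, U, V, W} — 14 facts.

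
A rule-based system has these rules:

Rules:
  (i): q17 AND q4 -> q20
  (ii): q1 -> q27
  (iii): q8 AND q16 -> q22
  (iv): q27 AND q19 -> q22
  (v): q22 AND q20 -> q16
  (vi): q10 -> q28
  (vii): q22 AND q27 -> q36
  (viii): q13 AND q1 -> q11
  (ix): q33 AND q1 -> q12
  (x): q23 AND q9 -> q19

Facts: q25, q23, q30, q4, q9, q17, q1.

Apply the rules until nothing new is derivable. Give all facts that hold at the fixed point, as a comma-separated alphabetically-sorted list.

Round 1 — (i), (ii), (x), derive q20, q27, q19.
Round 2 — (iv), derive q22.
Round 3 — (v), (vii), derive q16, q36.

q1, q16, q17, q19, q20, q22, q23, q25, q27, q30, q36, q4, q9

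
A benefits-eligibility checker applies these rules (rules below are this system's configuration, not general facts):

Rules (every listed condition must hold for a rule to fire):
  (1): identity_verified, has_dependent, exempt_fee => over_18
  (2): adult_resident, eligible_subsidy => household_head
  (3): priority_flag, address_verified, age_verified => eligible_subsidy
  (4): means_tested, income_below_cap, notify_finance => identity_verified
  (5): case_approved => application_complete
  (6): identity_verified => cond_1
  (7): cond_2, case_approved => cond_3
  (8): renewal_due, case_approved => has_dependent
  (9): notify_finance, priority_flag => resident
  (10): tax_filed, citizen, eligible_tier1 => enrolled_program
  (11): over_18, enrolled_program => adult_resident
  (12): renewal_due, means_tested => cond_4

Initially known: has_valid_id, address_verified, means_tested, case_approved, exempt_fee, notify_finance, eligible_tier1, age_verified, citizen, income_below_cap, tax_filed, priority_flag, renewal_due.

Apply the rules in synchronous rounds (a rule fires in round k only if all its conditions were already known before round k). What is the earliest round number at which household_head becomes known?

Round 1 fires (3), (4), (5), (8), (9), (10), (12), giving eligible_subsidy, identity_verified, application_complete, has_dependent, resident, enrolled_program, cond_4.
Round 2 fires (1), (6), giving over_18, cond_1.
Round 3 fires (11), giving adult_resident.
Round 4 fires (2), giving household_head.
household_head first appears in round 4.

4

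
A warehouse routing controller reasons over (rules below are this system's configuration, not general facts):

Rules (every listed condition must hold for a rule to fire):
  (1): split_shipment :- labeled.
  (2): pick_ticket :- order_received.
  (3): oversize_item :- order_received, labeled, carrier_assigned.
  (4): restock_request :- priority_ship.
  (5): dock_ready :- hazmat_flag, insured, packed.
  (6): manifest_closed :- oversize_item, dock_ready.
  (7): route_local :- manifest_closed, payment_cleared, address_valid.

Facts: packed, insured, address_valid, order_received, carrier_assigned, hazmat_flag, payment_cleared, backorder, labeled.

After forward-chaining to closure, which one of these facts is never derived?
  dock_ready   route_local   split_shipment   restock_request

restock_request

Round 1 fires (1), (2), (3), (5), giving split_shipment, pick_ticket, oversize_item, dock_ready.
Round 2 fires (6), giving manifest_closed.
Round 3 fires (7), giving route_local.
Derived: route_local (round 3), split_shipment (round 1), dock_ready (round 1). restock_request never appears in any round.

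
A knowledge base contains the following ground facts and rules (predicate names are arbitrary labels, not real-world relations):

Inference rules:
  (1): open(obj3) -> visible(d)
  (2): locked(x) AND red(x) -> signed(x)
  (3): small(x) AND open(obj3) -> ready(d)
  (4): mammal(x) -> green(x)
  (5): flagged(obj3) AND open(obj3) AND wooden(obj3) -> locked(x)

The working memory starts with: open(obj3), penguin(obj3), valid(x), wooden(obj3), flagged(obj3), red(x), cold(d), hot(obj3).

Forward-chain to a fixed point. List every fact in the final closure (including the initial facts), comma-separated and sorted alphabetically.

Round 1 — (1), (5), derive visible(d), locked(x).
Round 2 — (2), derive signed(x).

cold(d), flagged(obj3), hot(obj3), locked(x), open(obj3), penguin(obj3), red(x), signed(x), valid(x), visible(d), wooden(obj3)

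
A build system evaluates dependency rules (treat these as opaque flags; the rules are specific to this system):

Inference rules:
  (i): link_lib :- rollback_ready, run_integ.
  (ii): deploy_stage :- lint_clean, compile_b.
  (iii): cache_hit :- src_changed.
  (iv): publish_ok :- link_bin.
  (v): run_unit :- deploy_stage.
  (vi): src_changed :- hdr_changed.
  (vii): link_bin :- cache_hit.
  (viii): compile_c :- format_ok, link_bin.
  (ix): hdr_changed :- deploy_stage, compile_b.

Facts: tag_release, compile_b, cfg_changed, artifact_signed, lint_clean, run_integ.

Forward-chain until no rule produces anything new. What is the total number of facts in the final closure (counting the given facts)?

Round 1: (ii) [deploy_stage :- lint_clean, compile_b.]. New: deploy_stage.
Round 2: (v) [run_unit :- deploy_stage.]; (ix) [hdr_changed :- deploy_stage, compile_b.]. New: run_unit, hdr_changed.
Round 3: (vi) [src_changed :- hdr_changed.]. New: src_changed.
Round 4: (iii) [cache_hit :- src_changed.]. New: cache_hit.
Round 5: (vii) [link_bin :- cache_hit.]. New: link_bin.
Round 6: (iv) [publish_ok :- link_bin.]. New: publish_ok.
Closure: {artifact_signed, cache_hit, cfg_changed, compile_b, deploy_stage, hdr_changed, link_bin, lint_clean, publish_ok, run_integ, run_unit, src_changed, tag_release} — 13 facts.

13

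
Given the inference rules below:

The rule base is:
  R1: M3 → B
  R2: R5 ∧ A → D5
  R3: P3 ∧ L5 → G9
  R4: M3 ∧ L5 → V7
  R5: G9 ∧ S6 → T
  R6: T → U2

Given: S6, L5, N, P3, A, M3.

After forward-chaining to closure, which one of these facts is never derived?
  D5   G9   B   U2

Round 1: R1 [M3 → B]; R3 [P3 ∧ L5 → G9]; R4 [M3 ∧ L5 → V7]. New: B, G9, V7.
Round 2: R5 [G9 ∧ S6 → T]. New: T.
Round 3: R6 [T → U2]. New: U2.
Derived: U2 (round 3), B (round 1), G9 (round 1). D5 never appears in any round.

D5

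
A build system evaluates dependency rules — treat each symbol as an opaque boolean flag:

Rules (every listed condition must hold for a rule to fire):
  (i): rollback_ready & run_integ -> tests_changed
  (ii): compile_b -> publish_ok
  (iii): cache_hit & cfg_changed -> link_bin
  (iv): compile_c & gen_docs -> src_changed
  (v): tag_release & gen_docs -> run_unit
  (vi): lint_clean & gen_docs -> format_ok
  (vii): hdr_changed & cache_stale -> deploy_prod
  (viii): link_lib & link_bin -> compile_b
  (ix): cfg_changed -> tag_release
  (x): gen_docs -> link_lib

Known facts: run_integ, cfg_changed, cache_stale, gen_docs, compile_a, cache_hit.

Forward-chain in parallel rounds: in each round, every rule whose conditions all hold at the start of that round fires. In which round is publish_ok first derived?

3

Round 1 fires (iii), (ix), (x), giving link_bin, tag_release, link_lib.
Round 2 fires (v), (viii), giving run_unit, compile_b.
Round 3 fires (ii), giving publish_ok.
publish_ok first appears in round 3.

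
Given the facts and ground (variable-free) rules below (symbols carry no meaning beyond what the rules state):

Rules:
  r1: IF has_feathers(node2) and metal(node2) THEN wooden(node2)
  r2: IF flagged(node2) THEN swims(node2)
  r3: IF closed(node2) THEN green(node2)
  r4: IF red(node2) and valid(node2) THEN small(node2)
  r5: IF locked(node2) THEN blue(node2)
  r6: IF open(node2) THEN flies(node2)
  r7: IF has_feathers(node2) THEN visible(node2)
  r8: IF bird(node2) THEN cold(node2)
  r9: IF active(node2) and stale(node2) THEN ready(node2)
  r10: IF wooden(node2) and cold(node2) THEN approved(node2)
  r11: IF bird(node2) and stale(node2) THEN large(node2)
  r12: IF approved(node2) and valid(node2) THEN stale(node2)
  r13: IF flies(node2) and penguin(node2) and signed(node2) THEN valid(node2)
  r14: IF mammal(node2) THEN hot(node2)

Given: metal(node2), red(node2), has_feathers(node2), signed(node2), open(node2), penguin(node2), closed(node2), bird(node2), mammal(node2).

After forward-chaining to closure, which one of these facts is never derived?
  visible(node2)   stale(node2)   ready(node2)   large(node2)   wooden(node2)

ready(node2)

Round 1: r1 [IF has_feathers(node2) and metal(node2) THEN wooden(node2)]; r3 [IF closed(node2) THEN green(node2)]; r6 [IF open(node2) THEN flies(node2)]; r7 [IF has_feathers(node2) THEN visible(node2)]; r8 [IF bird(node2) THEN cold(node2)]; r14 [IF mammal(node2) THEN hot(node2)]. Adds wooden(node2), green(node2), flies(node2), visible(node2), cold(node2), hot(node2).
Round 2: r10 [IF wooden(node2) and cold(node2) THEN approved(node2)]; r13 [IF flies(node2) and penguin(node2) and signed(node2) THEN valid(node2)]. Adds approved(node2), valid(node2).
Round 3: r4 [IF red(node2) and valid(node2) THEN small(node2)]; r12 [IF approved(node2) and valid(node2) THEN stale(node2)]. Adds small(node2), stale(node2).
Round 4: r11 [IF bird(node2) and stale(node2) THEN large(node2)]. Adds large(node2).
Derived: stale(node2) (round 3), visible(node2) (round 1), wooden(node2) (round 1), large(node2) (round 4). ready(node2) never appears in any round.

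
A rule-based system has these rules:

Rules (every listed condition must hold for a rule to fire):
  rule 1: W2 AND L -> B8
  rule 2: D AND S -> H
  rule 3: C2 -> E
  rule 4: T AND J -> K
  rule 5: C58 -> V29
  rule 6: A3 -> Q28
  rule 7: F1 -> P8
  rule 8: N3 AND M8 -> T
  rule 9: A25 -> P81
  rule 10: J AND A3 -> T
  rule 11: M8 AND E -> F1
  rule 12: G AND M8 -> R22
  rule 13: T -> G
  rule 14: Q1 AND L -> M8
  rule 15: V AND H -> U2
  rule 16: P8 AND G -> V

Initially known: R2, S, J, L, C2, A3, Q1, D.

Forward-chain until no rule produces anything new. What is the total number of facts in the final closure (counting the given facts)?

Round 1: rule 2 [D AND S -> H]; rule 3 [C2 -> E]; rule 6 [A3 -> Q28]; rule 10 [J AND A3 -> T]; rule 14 [Q1 AND L -> M8]. New: H, E, Q28, T, M8.
Round 2: rule 4 [T AND J -> K]; rule 11 [M8 AND E -> F1]; rule 13 [T -> G]. New: K, F1, G.
Round 3: rule 7 [F1 -> P8]; rule 12 [G AND M8 -> R22]. New: P8, R22.
Round 4: rule 16 [P8 AND G -> V]. New: V.
Round 5: rule 15 [V AND H -> U2]. New: U2.
Closure: {A3, C2, D, E, F1, G, H, J, K, L, M8, P8, Q1, Q28, R2, R22, S, T, U2, V} — 20 facts.

20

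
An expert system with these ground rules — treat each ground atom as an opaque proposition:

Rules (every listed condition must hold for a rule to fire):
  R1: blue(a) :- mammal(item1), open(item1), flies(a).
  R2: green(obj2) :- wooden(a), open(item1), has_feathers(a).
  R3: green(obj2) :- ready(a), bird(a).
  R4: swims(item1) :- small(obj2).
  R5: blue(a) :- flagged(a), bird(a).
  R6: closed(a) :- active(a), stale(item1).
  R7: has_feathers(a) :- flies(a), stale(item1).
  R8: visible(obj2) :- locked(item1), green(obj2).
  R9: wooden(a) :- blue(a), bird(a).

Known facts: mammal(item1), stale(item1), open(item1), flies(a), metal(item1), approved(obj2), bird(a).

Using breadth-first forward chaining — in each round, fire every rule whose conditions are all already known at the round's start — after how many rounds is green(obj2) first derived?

3

Round 1 — R1, R7, derive blue(a), has_feathers(a).
Round 2 — R9, derive wooden(a).
Round 3 — R2, derive green(obj2).
green(obj2) first appears in round 3.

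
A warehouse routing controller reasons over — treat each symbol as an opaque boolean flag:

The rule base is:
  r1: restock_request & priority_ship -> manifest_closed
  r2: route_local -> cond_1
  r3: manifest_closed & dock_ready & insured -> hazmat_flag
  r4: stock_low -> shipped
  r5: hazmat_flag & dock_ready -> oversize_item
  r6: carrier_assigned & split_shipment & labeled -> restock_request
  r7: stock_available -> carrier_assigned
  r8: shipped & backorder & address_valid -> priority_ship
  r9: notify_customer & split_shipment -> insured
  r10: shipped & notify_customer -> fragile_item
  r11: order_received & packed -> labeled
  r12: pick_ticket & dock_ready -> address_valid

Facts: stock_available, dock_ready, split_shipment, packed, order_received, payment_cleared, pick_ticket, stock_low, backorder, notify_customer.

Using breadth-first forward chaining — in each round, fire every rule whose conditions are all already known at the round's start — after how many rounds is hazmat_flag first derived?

Round 1 — r4, r7, r9, r11, r12, derive shipped, carrier_assigned, insured, labeled, address_valid.
Round 2 — r6, r8, r10, derive restock_request, priority_ship, fragile_item.
Round 3 — r1, derive manifest_closed.
Round 4 — r3, derive hazmat_flag.
hazmat_flag first appears in round 4.

4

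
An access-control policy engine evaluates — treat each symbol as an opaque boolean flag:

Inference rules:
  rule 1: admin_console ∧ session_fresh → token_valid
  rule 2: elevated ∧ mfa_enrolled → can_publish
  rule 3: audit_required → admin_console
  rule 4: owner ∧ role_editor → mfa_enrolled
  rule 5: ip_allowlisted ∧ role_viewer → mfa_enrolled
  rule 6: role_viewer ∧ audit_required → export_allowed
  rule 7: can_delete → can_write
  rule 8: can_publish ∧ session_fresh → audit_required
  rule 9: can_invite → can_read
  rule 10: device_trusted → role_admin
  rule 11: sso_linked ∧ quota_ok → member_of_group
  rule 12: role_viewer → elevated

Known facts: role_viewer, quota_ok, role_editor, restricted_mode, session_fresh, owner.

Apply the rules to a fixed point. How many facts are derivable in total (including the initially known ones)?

13

Round 1 fires rule 4, rule 12, giving mfa_enrolled, elevated.
Round 2 fires rule 2, giving can_publish.
Round 3 fires rule 8, giving audit_required.
Round 4 fires rule 3, rule 6, giving admin_console, export_allowed.
Round 5 fires rule 1, giving token_valid.
Closure: {admin_console, audit_required, can_publish, elevated, export_allowed, mfa_enrolled, owner, quota_ok, restricted_mode, role_editor, role_viewer, session_fresh, token_valid} — 13 facts.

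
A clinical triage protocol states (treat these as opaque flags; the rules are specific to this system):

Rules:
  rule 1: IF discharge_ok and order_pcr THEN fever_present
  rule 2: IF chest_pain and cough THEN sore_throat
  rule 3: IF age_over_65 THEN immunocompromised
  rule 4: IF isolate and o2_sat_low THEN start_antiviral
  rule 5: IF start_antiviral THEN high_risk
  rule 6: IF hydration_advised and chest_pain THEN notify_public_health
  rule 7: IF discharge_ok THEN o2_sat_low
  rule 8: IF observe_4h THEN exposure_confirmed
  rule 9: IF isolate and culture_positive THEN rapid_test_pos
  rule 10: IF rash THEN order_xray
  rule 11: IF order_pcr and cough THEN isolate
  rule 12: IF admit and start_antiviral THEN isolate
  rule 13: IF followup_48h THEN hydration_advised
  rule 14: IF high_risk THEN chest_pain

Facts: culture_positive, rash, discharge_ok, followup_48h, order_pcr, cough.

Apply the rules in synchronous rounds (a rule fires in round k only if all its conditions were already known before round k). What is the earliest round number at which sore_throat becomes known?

[1] rule 1 [IF discharge_ok and order_pcr THEN fever_present]; rule 7 [IF discharge_ok THEN o2_sat_low]; rule 10 [IF rash THEN order_xray]; rule 11 [IF order_pcr and cough THEN isolate]; rule 13 [IF followup_48h THEN hydration_advised]. ⇒ new: fever_present, o2_sat_low, order_xray, isolate, hydration_advised.
[2] rule 4 [IF isolate and o2_sat_low THEN start_antiviral]; rule 9 [IF isolate and culture_positive THEN rapid_test_pos]. ⇒ new: start_antiviral, rapid_test_pos.
[3] rule 5 [IF start_antiviral THEN high_risk]. ⇒ new: high_risk.
[4] rule 14 [IF high_risk THEN chest_pain]. ⇒ new: chest_pain.
[5] rule 2 [IF chest_pain and cough THEN sore_throat]; rule 6 [IF hydration_advised and chest_pain THEN notify_public_health]. ⇒ new: sore_throat, notify_public_health.
sore_throat first appears in round 5.

5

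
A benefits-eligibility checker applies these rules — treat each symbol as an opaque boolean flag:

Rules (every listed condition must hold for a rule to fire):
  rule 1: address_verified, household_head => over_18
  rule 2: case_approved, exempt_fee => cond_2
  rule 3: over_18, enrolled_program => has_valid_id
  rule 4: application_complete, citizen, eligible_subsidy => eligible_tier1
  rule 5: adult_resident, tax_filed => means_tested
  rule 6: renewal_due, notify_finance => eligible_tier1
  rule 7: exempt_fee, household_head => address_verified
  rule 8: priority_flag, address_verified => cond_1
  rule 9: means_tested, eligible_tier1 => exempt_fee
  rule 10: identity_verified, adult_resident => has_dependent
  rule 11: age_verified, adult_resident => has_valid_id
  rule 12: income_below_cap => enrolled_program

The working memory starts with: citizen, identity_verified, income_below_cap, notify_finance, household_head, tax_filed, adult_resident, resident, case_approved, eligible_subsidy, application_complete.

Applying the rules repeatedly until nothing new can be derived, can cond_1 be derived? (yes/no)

no

[1] rule 4 [application_complete, citizen, eligible_subsidy => eligible_tier1]; rule 5 [adult_resident, tax_filed => means_tested]; rule 10 [identity_verified, adult_resident => has_dependent]; rule 12 [income_below_cap => enrolled_program]. ⇒ new: eligible_tier1, means_tested, has_dependent, enrolled_program.
[2] rule 9 [means_tested, eligible_tier1 => exempt_fee]. ⇒ new: exempt_fee.
[3] rule 2 [case_approved, exempt_fee => cond_2]; rule 7 [exempt_fee, household_head => address_verified]. ⇒ new: cond_2, address_verified.
[4] rule 1 [address_verified, household_head => over_18]. ⇒ new: over_18.
[5] rule 3 [over_18, enrolled_program => has_valid_id]. ⇒ new: has_valid_id.
Fixed point reached. cond_1 is concluded only by rule 8; rule 8 needs priority_flag (never derived).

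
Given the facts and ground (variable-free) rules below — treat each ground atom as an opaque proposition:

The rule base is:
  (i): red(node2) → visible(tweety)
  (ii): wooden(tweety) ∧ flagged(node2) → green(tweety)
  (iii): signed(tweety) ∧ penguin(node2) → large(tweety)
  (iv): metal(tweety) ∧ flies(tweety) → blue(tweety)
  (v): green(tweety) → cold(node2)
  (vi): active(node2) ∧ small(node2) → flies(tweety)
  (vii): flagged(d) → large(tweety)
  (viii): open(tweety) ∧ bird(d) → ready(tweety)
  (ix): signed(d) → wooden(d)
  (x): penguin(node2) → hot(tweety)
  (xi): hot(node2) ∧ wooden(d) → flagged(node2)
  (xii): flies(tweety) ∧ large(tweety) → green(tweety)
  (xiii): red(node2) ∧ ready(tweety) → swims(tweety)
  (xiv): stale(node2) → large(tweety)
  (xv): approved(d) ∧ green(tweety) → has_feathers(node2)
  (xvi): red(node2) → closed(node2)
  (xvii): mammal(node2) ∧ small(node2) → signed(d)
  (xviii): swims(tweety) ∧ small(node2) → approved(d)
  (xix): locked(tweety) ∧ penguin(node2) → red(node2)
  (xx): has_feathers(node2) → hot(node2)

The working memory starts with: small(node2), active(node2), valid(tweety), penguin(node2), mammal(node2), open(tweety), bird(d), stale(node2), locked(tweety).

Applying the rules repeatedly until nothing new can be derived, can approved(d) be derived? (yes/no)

yes

Round 1 fires (vi), (viii), (x), (xiv), (xvii), (xix), giving flies(tweety), ready(tweety), hot(tweety), large(tweety), signed(d), red(node2).
Round 2 fires (i), (ix), (xii), (xiii), (xvi), giving visible(tweety), wooden(d), green(tweety), swims(tweety), closed(node2).
Round 3 fires (v), (xviii), giving cold(node2), approved(d).
Round 4 fires (xv), giving has_feathers(node2).
Round 5 fires (xx), giving hot(node2).
Round 6 fires (xi), giving flagged(node2).
approved(d) appears in round 3, so it is derivable.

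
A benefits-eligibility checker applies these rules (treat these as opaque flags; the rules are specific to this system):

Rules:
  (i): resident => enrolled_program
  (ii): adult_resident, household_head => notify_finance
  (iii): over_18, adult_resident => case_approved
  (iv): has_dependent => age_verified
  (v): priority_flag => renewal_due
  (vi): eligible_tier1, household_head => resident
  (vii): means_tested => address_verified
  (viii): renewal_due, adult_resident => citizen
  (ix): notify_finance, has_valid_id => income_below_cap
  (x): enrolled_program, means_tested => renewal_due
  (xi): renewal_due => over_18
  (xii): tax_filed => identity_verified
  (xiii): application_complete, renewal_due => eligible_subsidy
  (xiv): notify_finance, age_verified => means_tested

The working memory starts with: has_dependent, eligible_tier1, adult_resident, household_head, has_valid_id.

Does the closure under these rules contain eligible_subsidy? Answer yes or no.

Round 1 fires (ii), (iv), (vi), giving notify_finance, age_verified, resident.
Round 2 fires (i), (ix), (xiv), giving enrolled_program, income_below_cap, means_tested.
Round 3 fires (vii), (x), giving address_verified, renewal_due.
Round 4 fires (viii), (xi), giving citizen, over_18.
Round 5 fires (iii), giving case_approved.
Fixed point reached. eligible_subsidy is concluded only by (xiii); (xiii) needs application_complete (never derived).

no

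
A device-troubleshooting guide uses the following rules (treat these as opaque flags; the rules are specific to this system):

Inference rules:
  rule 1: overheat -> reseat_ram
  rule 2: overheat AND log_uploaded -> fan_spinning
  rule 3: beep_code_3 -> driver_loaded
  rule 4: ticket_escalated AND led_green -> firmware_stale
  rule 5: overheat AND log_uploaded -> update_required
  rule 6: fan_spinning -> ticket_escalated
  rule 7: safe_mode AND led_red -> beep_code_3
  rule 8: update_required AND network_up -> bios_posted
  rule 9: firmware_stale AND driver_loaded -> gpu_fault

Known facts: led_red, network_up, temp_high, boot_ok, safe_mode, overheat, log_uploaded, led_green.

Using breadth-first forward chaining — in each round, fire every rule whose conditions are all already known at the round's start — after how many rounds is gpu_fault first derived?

4

[1] rule 1 [overheat -> reseat_ram]; rule 2 [overheat AND log_uploaded -> fan_spinning]; rule 5 [overheat AND log_uploaded -> update_required]; rule 7 [safe_mode AND led_red -> beep_code_3]. ⇒ new: reseat_ram, fan_spinning, update_required, beep_code_3.
[2] rule 3 [beep_code_3 -> driver_loaded]; rule 6 [fan_spinning -> ticket_escalated]; rule 8 [update_required AND network_up -> bios_posted]. ⇒ new: driver_loaded, ticket_escalated, bios_posted.
[3] rule 4 [ticket_escalated AND led_green -> firmware_stale]. ⇒ new: firmware_stale.
[4] rule 9 [firmware_stale AND driver_loaded -> gpu_fault]. ⇒ new: gpu_fault.
gpu_fault first appears in round 4.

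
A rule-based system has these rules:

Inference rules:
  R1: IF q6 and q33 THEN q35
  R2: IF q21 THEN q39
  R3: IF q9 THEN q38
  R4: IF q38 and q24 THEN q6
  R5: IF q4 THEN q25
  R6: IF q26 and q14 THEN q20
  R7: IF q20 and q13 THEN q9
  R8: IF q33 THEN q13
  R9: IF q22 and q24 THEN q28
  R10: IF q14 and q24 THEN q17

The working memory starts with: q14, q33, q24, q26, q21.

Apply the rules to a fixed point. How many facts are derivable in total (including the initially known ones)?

13

Round 1 — R2, R6, R8, R10, derive q39, q20, q13, q17.
Round 2 — R7, derive q9.
Round 3 — R3, derive q38.
Round 4 — R4, derive q6.
Round 5 — R1, derive q35.
Closure: {q13, q14, q17, q20, q21, q24, q26, q33, q35, q38, q39, q6, q9} — 13 facts.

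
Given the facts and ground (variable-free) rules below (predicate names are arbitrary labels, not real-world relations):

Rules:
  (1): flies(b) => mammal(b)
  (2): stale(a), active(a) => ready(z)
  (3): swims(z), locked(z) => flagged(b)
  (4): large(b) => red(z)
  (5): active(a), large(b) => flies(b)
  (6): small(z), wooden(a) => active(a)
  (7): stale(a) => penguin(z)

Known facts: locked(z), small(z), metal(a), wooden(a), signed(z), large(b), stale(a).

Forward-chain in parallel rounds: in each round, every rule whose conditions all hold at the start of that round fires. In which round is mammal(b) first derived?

[1] (4) [large(b) => red(z)]; (6) [small(z), wooden(a) => active(a)]; (7) [stale(a) => penguin(z)]. ⇒ new: red(z), active(a), penguin(z).
[2] (2) [stale(a), active(a) => ready(z)]; (5) [active(a), large(b) => flies(b)]. ⇒ new: ready(z), flies(b).
[3] (1) [flies(b) => mammal(b)]. ⇒ new: mammal(b).
mammal(b) first appears in round 3.

3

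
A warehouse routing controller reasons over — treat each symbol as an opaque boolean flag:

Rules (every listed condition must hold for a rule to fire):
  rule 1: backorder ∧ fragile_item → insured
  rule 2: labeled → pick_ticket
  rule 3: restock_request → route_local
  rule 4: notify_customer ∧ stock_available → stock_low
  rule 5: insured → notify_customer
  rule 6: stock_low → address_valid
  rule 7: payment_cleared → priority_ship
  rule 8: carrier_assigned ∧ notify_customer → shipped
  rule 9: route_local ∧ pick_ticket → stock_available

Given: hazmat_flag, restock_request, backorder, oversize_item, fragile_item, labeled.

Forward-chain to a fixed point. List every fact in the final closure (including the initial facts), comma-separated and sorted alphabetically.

Round 1 — rule 1, rule 2, rule 3, derive insured, pick_ticket, route_local.
Round 2 — rule 5, rule 9, derive notify_customer, stock_available.
Round 3 — rule 4, derive stock_low.
Round 4 — rule 6, derive address_valid.

address_valid, backorder, fragile_item, hazmat_flag, insured, labeled, notify_customer, oversize_item, pick_ticket, restock_request, route_local, stock_available, stock_low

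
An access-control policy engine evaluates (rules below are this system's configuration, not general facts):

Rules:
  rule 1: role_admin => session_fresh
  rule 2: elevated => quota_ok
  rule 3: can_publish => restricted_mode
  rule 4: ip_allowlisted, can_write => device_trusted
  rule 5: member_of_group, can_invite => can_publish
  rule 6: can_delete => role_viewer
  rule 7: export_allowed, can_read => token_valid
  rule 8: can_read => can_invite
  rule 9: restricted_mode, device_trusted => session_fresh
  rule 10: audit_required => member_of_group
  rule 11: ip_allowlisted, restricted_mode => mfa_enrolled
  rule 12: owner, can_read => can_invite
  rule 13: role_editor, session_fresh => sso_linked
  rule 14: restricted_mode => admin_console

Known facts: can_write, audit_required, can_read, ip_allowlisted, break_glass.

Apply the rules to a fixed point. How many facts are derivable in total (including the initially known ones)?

Round 1: rule 4 [ip_allowlisted, can_write => device_trusted]; rule 8 [can_read => can_invite]; rule 10 [audit_required => member_of_group]. Adds device_trusted, can_invite, member_of_group.
Round 2: rule 5 [member_of_group, can_invite => can_publish]. Adds can_publish.
Round 3: rule 3 [can_publish => restricted_mode]. Adds restricted_mode.
Round 4: rule 9 [restricted_mode, device_trusted => session_fresh]; rule 11 [ip_allowlisted, restricted_mode => mfa_enrolled]; rule 14 [restricted_mode => admin_console]. Adds session_fresh, mfa_enrolled, admin_console.
Closure: {admin_console, audit_required, break_glass, can_invite, can_publish, can_read, can_write, device_trusted, ip_allowlisted, member_of_group, mfa_enrolled, restricted_mode, session_fresh} — 13 facts.

13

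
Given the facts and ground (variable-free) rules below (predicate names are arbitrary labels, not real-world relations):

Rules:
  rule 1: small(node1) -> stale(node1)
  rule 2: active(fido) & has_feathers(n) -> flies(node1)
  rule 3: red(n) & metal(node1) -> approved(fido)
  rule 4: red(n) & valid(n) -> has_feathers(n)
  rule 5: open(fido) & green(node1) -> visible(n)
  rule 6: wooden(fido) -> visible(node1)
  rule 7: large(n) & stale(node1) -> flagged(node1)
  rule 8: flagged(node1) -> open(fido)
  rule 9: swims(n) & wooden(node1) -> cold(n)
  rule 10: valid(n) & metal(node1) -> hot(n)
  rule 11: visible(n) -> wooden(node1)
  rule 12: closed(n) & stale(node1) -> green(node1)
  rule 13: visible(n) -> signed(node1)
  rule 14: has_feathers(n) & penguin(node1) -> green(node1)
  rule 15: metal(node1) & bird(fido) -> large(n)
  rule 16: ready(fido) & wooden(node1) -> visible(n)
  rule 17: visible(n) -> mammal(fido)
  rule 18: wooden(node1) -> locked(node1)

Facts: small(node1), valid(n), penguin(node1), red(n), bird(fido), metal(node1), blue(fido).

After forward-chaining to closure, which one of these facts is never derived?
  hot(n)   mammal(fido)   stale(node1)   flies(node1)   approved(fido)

flies(node1)

Round 1 fires rule 1, rule 3, rule 4, rule 10, rule 15, giving stale(node1), approved(fido), has_feathers(n), hot(n), large(n).
Round 2 fires rule 7, rule 14, giving flagged(node1), green(node1).
Round 3 fires rule 8, giving open(fido).
Round 4 fires rule 5, giving visible(n).
Round 5 fires rule 11, rule 13, rule 17, giving wooden(node1), signed(node1), mammal(fido).
Round 6 fires rule 18, giving locked(node1).
Derived: approved(fido) (round 1), hot(n) (round 1), mammal(fido) (round 5), stale(node1) (round 1). flies(node1) never appears in any round.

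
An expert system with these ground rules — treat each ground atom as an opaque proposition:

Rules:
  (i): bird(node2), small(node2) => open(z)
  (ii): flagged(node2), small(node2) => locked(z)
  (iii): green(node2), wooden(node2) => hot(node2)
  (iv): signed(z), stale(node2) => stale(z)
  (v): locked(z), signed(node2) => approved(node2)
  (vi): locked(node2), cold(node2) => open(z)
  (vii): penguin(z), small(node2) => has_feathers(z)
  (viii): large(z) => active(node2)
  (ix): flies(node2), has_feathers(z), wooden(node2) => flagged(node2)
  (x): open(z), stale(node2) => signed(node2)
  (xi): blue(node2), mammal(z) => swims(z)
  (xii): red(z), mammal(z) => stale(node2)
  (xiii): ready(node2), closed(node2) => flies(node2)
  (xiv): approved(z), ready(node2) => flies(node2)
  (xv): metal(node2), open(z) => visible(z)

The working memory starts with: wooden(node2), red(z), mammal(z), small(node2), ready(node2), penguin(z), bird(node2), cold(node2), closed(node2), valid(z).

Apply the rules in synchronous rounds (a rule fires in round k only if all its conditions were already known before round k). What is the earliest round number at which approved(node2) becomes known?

4

Round 1 fires (i), (vii), (xii), (xiii), giving open(z), has_feathers(z), stale(node2), flies(node2).
Round 2 fires (ix), (x), giving flagged(node2), signed(node2).
Round 3 fires (ii), giving locked(z).
Round 4 fires (v), giving approved(node2).
approved(node2) first appears in round 4.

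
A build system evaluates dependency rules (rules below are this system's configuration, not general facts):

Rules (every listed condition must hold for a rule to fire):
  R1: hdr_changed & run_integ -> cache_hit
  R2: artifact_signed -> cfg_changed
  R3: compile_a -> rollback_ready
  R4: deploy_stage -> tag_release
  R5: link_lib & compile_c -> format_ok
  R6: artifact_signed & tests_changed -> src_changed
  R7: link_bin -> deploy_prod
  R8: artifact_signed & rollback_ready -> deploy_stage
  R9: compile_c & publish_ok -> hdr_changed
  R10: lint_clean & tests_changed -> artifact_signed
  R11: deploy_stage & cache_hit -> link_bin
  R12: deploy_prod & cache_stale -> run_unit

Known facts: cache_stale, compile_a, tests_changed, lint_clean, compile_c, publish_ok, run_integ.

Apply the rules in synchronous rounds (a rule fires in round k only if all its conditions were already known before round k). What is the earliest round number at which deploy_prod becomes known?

Round 1 — R3, R9, R10, derive rollback_ready, hdr_changed, artifact_signed.
Round 2 — R1, R2, R6, R8, derive cache_hit, cfg_changed, src_changed, deploy_stage.
Round 3 — R4, R11, derive tag_release, link_bin.
Round 4 — R7, derive deploy_prod.
deploy_prod first appears in round 4.

4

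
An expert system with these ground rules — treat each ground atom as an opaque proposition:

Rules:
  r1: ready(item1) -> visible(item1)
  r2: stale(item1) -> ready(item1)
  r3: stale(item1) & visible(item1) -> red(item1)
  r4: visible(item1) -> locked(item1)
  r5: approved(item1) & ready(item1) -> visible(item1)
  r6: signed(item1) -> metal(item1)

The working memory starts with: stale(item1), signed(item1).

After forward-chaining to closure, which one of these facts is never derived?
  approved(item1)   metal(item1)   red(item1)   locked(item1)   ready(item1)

Round 1 fires r2, r6, giving ready(item1), metal(item1).
Round 2 fires r1, giving visible(item1).
Round 3 fires r3, r4, giving red(item1), locked(item1).
Derived: metal(item1) (round 1), red(item1) (round 3), locked(item1) (round 3), ready(item1) (round 1). approved(item1) never appears in any round.

approved(item1)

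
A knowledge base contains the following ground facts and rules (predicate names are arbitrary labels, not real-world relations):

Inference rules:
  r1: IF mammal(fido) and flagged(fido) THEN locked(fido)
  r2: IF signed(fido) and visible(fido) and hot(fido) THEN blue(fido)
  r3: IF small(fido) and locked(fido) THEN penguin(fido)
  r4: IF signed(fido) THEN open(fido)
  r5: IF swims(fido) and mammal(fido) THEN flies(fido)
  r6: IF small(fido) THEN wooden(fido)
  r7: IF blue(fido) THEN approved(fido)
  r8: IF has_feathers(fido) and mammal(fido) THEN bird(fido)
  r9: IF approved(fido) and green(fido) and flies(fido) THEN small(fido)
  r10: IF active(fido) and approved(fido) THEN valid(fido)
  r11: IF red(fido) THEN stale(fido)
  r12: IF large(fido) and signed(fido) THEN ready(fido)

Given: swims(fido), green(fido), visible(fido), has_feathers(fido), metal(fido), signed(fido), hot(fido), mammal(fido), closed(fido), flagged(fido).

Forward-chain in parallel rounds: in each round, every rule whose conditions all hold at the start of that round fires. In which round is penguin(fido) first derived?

4

Round 1 — r1, r2, r4, r5, r8, derive locked(fido), blue(fido), open(fido), flies(fido), bird(fido).
Round 2 — r7, derive approved(fido).
Round 3 — r9, derive small(fido).
Round 4 — r3, r6, derive penguin(fido), wooden(fido).
penguin(fido) first appears in round 4.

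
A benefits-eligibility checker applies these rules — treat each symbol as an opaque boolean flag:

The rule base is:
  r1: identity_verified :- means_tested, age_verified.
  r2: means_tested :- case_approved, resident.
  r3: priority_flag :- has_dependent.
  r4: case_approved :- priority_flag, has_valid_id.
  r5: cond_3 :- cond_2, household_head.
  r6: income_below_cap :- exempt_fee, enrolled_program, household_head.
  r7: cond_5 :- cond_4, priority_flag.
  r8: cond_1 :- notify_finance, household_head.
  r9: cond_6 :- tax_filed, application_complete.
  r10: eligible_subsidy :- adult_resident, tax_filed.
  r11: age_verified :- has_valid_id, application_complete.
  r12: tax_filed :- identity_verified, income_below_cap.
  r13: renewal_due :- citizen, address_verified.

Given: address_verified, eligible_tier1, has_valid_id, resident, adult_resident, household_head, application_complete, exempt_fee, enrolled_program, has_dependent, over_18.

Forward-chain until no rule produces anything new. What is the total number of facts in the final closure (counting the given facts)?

Round 1: r3 [priority_flag :- has_dependent.]; r6 [income_below_cap :- exempt_fee, enrolled_program, household_head.]; r11 [age_verified :- has_valid_id, application_complete.]. New: priority_flag, income_below_cap, age_verified.
Round 2: r4 [case_approved :- priority_flag, has_valid_id.]. New: case_approved.
Round 3: r2 [means_tested :- case_approved, resident.]. New: means_tested.
Round 4: r1 [identity_verified :- means_tested, age_verified.]. New: identity_verified.
Round 5: r12 [tax_filed :- identity_verified, income_below_cap.]. New: tax_filed.
Round 6: r9 [cond_6 :- tax_filed, application_complete.]; r10 [eligible_subsidy :- adult_resident, tax_filed.]. New: cond_6, eligible_subsidy.
Closure: {address_verified, adult_resident, age_verified, application_complete, case_approved, cond_6, eligible_subsidy, eligible_tier1, enrolled_program, exempt_fee, has_dependent, has_valid_id, household_head, identity_verified, income_below_cap, means_tested, over_18, priority_flag, resident, tax_filed} — 20 facts.

20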